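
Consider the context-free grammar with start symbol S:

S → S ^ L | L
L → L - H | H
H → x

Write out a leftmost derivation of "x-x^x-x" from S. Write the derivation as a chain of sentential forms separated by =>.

S => S^L   [S → S ^ L]
S^L => L^L   [S → L]
L^L => L-H^L   [L → L - H]
L-H^L => H-H^L   [L → H]
H-H^L => x-H^L   [H → x]
x-H^L => x-x^L   [H → x]
x-x^L => x-x^L-H   [L → L - H]
x-x^L-H => x-x^H-H   [L → H]
x-x^H-H => x-x^x-H   [H → x]
x-x^x-H => x-x^x-x   [H → x]

S => S^L => L^L => L-H^L => H-H^L => x-H^L => x-x^L => x-x^L-H => x-x^H-H => x-x^x-H => x-x^x-x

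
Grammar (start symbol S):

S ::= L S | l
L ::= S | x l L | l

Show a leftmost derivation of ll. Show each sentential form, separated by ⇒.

S ⇒ LS ⇒ lS ⇒ ll

S ⇒ LS   [S ::= L S]
LS ⇒ lS   [L ::= l]
lS ⇒ ll   [S ::= l]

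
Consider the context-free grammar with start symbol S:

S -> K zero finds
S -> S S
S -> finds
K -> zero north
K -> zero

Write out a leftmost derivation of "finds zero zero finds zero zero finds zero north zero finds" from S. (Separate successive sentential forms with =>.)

S => S S => S S S => finds S S => finds S S S => finds K zero finds S S => finds zero zero finds S S => finds zero zero finds K zero finds S => finds zero zero finds zero zero finds S => finds zero zero finds zero zero finds K zero finds => finds zero zero finds zero zero finds zero north zero finds

S => S S   [S -> S S]
S S => S S S   [S -> S S]
S S S => finds S S   [S -> finds]
finds S S => finds S S S   [S -> S S]
finds S S S => finds K zero finds S S   [S -> K zero finds]
finds K zero finds S S => finds zero zero finds S S   [K -> zero]
finds zero zero finds S S => finds zero zero finds K zero finds S   [S -> K zero finds]
finds zero zero finds K zero finds S => finds zero zero finds zero zero finds S   [K -> zero]
finds zero zero finds zero zero finds S => finds zero zero finds zero zero finds K zero finds   [S -> K zero finds]
finds zero zero finds zero zero finds K zero finds => finds zero zero finds zero zero finds zero north zero finds   [K -> zero north]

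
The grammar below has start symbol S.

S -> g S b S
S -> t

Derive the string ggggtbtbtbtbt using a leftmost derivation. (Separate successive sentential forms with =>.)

S => gSbS   [S -> g S b S]
gSbS => ggSbSbS   [S -> g S b S]
ggSbSbS => gggSbSbSbS   [S -> g S b S]
gggSbSbSbS => ggggSbSbSbSbS   [S -> g S b S]
ggggSbSbSbSbS => ggggtbSbSbSbS   [S -> t]
ggggtbSbSbSbS => ggggtbtbSbSbS   [S -> t]
ggggtbtbSbSbS => ggggtbtbtbSbS   [S -> t]
ggggtbtbtbSbS => ggggtbtbtbtbS   [S -> t]
ggggtbtbtbtbS => ggggtbtbtbtbt   [S -> t]

S=>gSbS=>ggSbSbS=>gggSbSbSbS=>ggggSbSbSbSbS=>ggggtbSbSbSbS=>ggggtbtbSbSbS=>ggggtbtbtbSbS=>ggggtbtbtbtbS=>ggggtbtbtbtbt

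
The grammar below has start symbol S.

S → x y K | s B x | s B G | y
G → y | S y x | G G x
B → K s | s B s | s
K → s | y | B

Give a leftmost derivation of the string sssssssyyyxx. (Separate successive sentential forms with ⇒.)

S ⇒ sBG ⇒ ssBsG ⇒ sssBssG ⇒ sssKsssG ⇒ sssssssG ⇒ sssssssGGx ⇒ sssssssyGx ⇒ sssssssyGGxx ⇒ sssssssyyGxx ⇒ sssssssyyyxx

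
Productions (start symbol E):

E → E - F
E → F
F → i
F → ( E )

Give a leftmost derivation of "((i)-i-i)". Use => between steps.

E => F => (E) => (E-F) => (E-F-F) => (F-F-F) => ((E)-F-F) => ((F)-F-F) => ((i)-F-F) => ((i)-i-F) => ((i)-i-i)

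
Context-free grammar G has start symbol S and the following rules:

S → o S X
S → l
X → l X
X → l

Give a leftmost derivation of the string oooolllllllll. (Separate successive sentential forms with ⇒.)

S ⇒ oSX   [S → o S X]
oSX ⇒ ooSXX   [S → o S X]
ooSXX ⇒ oooSXXX   [S → o S X]
oooSXXX ⇒ ooooSXXXX   [S → o S X]
ooooSXXXX ⇒ oooolXXXX   [S → l]
oooolXXXX ⇒ oooollXXX   [X → l]
oooollXXX ⇒ oooolllXXX   [X → l X]
oooolllXXX ⇒ oooollllXX   [X → l]
oooollllXX ⇒ oooolllllXX   [X → l X]
oooolllllXX ⇒ oooollllllX   [X → l]
oooollllllX ⇒ oooolllllllX   [X → l X]
oooolllllllX ⇒ oooollllllllX   [X → l X]
oooollllllllX ⇒ oooolllllllll   [X → l]

S⇒oSX⇒ooSXX⇒oooSXXX⇒ooooSXXXX⇒oooolXXXX⇒oooollXXX⇒oooolllXXX⇒oooollllXX⇒oooolllllXX⇒oooollllllX⇒oooolllllllX⇒oooollllllllX⇒oooolllllllll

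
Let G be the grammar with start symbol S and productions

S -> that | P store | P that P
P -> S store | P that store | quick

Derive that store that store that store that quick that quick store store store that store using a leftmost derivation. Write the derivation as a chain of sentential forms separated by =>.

S => P that P => P that store that P => P that store that store that P => S store that store that store that P => that store that store that store that P => that store that store that store that P that store => that store that store that store that S store that store => that store that store that store that P store store that store => that store that store that store that S store store store that store => that store that store that store that P that P store store store that store => that store that store that store that quick that P store store store that store => that store that store that store that quick that quick store store store that store

S => P that P   [S -> P that P]
P that P => P that store that P   [P -> P that store]
P that store that P => P that store that store that P   [P -> P that store]
P that store that store that P => S store that store that store that P   [P -> S store]
S store that store that store that P => that store that store that store that P   [S -> that]
that store that store that store that P => that store that store that store that P that store   [P -> P that store]
that store that store that store that P that store => that store that store that store that S store that store   [P -> S store]
that store that store that store that S store that store => that store that store that store that P store store that store   [S -> P store]
that store that store that store that P store store that store => that store that store that store that S store store store that store   [P -> S store]
that store that store that store that S store store store that store => that store that store that store that P that P store store store that store   [S -> P that P]
that store that store that store that P that P store store store that store => that store that store that store that quick that P store store store that store   [P -> quick]
that store that store that store that quick that P store store store that store => that store that store that store that quick that quick store store store that store   [P -> quick]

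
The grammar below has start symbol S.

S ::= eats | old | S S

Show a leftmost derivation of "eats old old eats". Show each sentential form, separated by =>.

S => S S   [S ::= S S]
S S => eats S   [S ::= eats]
eats S => eats S S   [S ::= S S]
eats S S => eats old S   [S ::= old]
eats old S => eats old S S   [S ::= S S]
eats old S S => eats old old S   [S ::= old]
eats old old S => eats old old eats   [S ::= eats]

S => S S => eats S => eats S S => eats old S => eats old S S => eats old old S => eats old old eats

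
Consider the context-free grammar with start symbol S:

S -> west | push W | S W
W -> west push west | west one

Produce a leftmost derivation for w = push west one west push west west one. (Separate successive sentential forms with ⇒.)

S ⇒ S W   [S -> S W]
S W ⇒ S W W   [S -> S W]
S W W ⇒ push W W W   [S -> push W]
push W W W ⇒ push west one W W   [W -> west one]
push west one W W ⇒ push west one west push west W   [W -> west push west]
push west one west push west W ⇒ push west one west push west west one   [W -> west one]

S ⇒ S W ⇒ S W W ⇒ push W W W ⇒ push west one W W ⇒ push west one west push west W ⇒ push west one west push west west one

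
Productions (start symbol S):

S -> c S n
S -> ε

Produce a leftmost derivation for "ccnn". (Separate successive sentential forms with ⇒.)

S ⇒ cSn   [S -> c S n]
cSn ⇒ ccSnn   [S -> c S n]
ccSnn ⇒ ccnn   [S -> ε]

S⇒cSn⇒ccSnn⇒ccnn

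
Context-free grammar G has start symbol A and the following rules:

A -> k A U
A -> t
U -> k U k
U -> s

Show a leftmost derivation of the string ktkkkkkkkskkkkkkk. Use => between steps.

A => kAU   [A -> k A U]
kAU => ktU   [A -> t]
ktU => ktkUk   [U -> k U k]
ktkUk => ktkkUkk   [U -> k U k]
ktkkUkk => ktkkkUkkk   [U -> k U k]
ktkkkUkkk => ktkkkkUkkkk   [U -> k U k]
ktkkkkUkkkk => ktkkkkkUkkkkk   [U -> k U k]
ktkkkkkUkkkkk => ktkkkkkkUkkkkkk   [U -> k U k]
ktkkkkkkUkkkkkk => ktkkkkkkkUkkkkkkk   [U -> k U k]
ktkkkkkkkUkkkkkkk => ktkkkkkkkskkkkkkk   [U -> s]

A => kAU => ktU => ktkUk => ktkkUkk => ktkkkUkkk => ktkkkkUkkkk => ktkkkkkUkkkkk => ktkkkkkkUkkkkkk => ktkkkkkkkUkkkkkkk => ktkkkkkkkskkkkkkk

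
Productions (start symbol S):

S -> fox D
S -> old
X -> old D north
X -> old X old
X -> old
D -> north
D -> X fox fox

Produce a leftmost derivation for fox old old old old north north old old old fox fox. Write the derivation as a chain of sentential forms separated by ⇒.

S ⇒ fox D ⇒ fox X fox fox ⇒ fox old X old fox fox ⇒ fox old old X old old fox fox ⇒ fox old old old X old old old fox fox ⇒ fox old old old old D north old old old fox fox ⇒ fox old old old old north north old old old fox fox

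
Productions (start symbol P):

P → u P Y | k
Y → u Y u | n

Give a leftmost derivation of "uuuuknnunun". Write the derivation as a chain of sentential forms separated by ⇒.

P ⇒ uPY ⇒ uuPYY ⇒ uuuPYYY ⇒ uuuuPYYYY ⇒ uuuukYYYY ⇒ uuuuknYYY ⇒ uuuuknnYY ⇒ uuuuknnuYuY ⇒ uuuuknnunuY ⇒ uuuuknnunun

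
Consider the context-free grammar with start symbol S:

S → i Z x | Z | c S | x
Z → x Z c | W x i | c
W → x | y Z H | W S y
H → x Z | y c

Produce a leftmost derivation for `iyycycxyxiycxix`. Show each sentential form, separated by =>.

S => iZx   [S → i Z x]
iZx => iWxix   [Z → W x i]
iWxix => iyZHxix   [W → y Z H]
iyZHxix => iyWxiHxix   [Z → W x i]
iyWxiHxix => iyWSyxiHxix   [W → W S y]
iyWSyxiHxix => iyyZHSyxiHxix   [W → y Z H]
iyyZHSyxiHxix => iyycHSyxiHxix   [Z → c]
iyycHSyxiHxix => iyycycSyxiHxix   [H → y c]
iyycycSyxiHxix => iyycycxyxiHxix   [S → x]
iyycycxyxiHxix => iyycycxyxiycxix   [H → y c]

S => iZx => iWxix => iyZHxix => iyWxiHxix => iyWSyxiHxix => iyyZHSyxiHxix => iyycHSyxiHxix => iyycycSyxiHxix => iyycycxyxiHxix => iyycycxyxiycxix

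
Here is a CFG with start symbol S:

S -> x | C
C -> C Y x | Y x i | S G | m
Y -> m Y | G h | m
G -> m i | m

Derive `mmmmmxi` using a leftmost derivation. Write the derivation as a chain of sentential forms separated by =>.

S=>C=>Yxi=>mYxi=>mmYxi=>mmmYxi=>mmmmYxi=>mmmmmxi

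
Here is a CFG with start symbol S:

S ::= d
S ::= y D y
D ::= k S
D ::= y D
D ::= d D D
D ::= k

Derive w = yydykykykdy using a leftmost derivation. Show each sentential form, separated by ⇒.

S ⇒ yDy   [S ::= y D y]
yDy ⇒ yyDy   [D ::= y D]
yyDy ⇒ yydDDy   [D ::= d D D]
yydDDy ⇒ yydyDDy   [D ::= y D]
yydyDDy ⇒ yydykSDy   [D ::= k S]
yydykSDy ⇒ yydykyDyDy   [S ::= y D y]
yydykyDyDy ⇒ yydykykyDy   [D ::= k]
yydykykyDy ⇒ yydykykykSy   [D ::= k S]
yydykykykSy ⇒ yydykykykdy   [S ::= d]

S ⇒ yDy ⇒ yyDy ⇒ yydDDy ⇒ yydyDDy ⇒ yydykSDy ⇒ yydykyDyDy ⇒ yydykykyDy ⇒ yydykykykSy ⇒ yydykykykdy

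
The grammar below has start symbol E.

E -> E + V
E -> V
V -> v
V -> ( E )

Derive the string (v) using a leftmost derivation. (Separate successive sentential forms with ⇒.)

E ⇒ V ⇒ (E) ⇒ (V) ⇒ (v)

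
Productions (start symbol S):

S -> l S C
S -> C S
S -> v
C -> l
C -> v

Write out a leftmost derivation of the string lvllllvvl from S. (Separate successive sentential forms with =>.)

S => lSC => lCSC => lvSC => lvCSC => lvlSC => lvlCSC => lvllSC => lvlllSCC => lvlllCSCC => lvllllSCC => lvllllvCC => lvllllvvC => lvllllvvl

S => lSC   [S -> l S C]
lSC => lCSC   [S -> C S]
lCSC => lvSC   [C -> v]
lvSC => lvCSC   [S -> C S]
lvCSC => lvlSC   [C -> l]
lvlSC => lvlCSC   [S -> C S]
lvlCSC => lvllSC   [C -> l]
lvllSC => lvlllSCC   [S -> l S C]
lvlllSCC => lvlllCSCC   [S -> C S]
lvlllCSCC => lvllllSCC   [C -> l]
lvllllSCC => lvllllvCC   [S -> v]
lvllllvCC => lvllllvvC   [C -> v]
lvllllvvC => lvllllvvl   [C -> l]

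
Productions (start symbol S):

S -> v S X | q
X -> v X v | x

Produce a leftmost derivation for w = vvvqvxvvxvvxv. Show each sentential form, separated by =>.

S => vSX => vvSXX => vvvSXXX => vvvqXXX => vvvqvXvXX => vvvqvxvXX => vvvqvxvvXvX => vvvqvxvvxvX => vvvqvxvvxvvXv => vvvqvxvvxvvxv

S => vSX   [S -> v S X]
vSX => vvSXX   [S -> v S X]
vvSXX => vvvSXXX   [S -> v S X]
vvvSXXX => vvvqXXX   [S -> q]
vvvqXXX => vvvqvXvXX   [X -> v X v]
vvvqvXvXX => vvvqvxvXX   [X -> x]
vvvqvxvXX => vvvqvxvvXvX   [X -> v X v]
vvvqvxvvXvX => vvvqvxvvxvX   [X -> x]
vvvqvxvvxvX => vvvqvxvvxvvXv   [X -> v X v]
vvvqvxvvxvvXv => vvvqvxvvxvvxv   [X -> x]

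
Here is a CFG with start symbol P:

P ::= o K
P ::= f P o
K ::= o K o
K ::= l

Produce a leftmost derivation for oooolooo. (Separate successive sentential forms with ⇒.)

P ⇒ oK   [P ::= o K]
oK ⇒ ooKo   [K ::= o K o]
ooKo ⇒ oooKoo   [K ::= o K o]
oooKoo ⇒ ooooKooo   [K ::= o K o]
ooooKooo ⇒ oooolooo   [K ::= l]

P ⇒ oK ⇒ ooKo ⇒ oooKoo ⇒ ooooKooo ⇒ oooolooo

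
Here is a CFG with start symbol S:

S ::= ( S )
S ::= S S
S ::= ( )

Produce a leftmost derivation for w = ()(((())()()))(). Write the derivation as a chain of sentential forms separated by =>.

S => SS => ()S => ()SS => ()(S)S => ()((S))S => ()((SS))S => ()((SSS))S => ()(((S)SS))S => ()(((())SS))S => ()(((())()S))S => ()(((())()()))S => ()(((())()()))()

S => SS   [S ::= S S]
SS => ()S   [S ::= ( )]
()S => ()SS   [S ::= S S]
()SS => ()(S)S   [S ::= ( S )]
()(S)S => ()((S))S   [S ::= ( S )]
()((S))S => ()((SS))S   [S ::= S S]
()((SS))S => ()((SSS))S   [S ::= S S]
()((SSS))S => ()(((S)SS))S   [S ::= ( S )]
()(((S)SS))S => ()(((())SS))S   [S ::= ( )]
()(((())SS))S => ()(((())()S))S   [S ::= ( )]
()(((())()S))S => ()(((())()()))S   [S ::= ( )]
()(((())()()))S => ()(((())()()))()   [S ::= ( )]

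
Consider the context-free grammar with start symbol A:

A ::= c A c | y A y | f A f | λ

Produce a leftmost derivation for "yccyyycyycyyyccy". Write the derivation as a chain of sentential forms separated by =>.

A => yAy   [A ::= y A y]
yAy => ycAcy   [A ::= c A c]
ycAcy => yccAccy   [A ::= c A c]
yccAccy => yccyAyccy   [A ::= y A y]
yccyAyccy => yccyyAyyccy   [A ::= y A y]
yccyyAyyccy => yccyyyAyyyccy   [A ::= y A y]
yccyyyAyyyccy => yccyyycAcyyyccy   [A ::= c A c]
yccyyycAcyyyccy => yccyyycyAycyyyccy   [A ::= y A y]
yccyyycyAycyyyccy => yccyyycyycyyyccy   [A ::= λ]

A => yAy => ycAcy => yccAccy => yccyAyccy => yccyyAyyccy => yccyyyAyyyccy => yccyyycAcyyyccy => yccyyycyAycyyyccy => yccyyycyycyyyccy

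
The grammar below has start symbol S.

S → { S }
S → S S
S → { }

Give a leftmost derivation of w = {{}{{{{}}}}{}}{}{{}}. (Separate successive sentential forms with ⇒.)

S ⇒ SS ⇒ SSS ⇒ {S}SS ⇒ {SS}SS ⇒ {SSS}SS ⇒ {{}SS}SS ⇒ {{}{S}S}SS ⇒ {{}{{S}}S}SS ⇒ {{}{{{S}}}S}SS ⇒ {{}{{{{}}}}S}SS ⇒ {{}{{{{}}}}{}}SS ⇒ {{}{{{{}}}}{}}{}S ⇒ {{}{{{{}}}}{}}{}{S} ⇒ {{}{{{{}}}}{}}{}{{}}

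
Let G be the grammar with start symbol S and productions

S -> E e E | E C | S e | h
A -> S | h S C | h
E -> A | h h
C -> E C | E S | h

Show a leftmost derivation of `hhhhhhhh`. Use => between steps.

S => EC   [S -> E C]
EC => hhC   [E -> h h]
hhC => hhES   [C -> E S]
hhES => hhAS   [E -> A]
hhAS => hhhSCS   [A -> h S C]
hhhSCS => hhhhCS   [S -> h]
hhhhCS => hhhhESS   [C -> E S]
hhhhESS => hhhhhhSS   [E -> h h]
hhhhhhSS => hhhhhhhS   [S -> h]
hhhhhhhS => hhhhhhhh   [S -> h]

S => EC => hhC => hhES => hhAS => hhhSCS => hhhhCS => hhhhESS => hhhhhhSS => hhhhhhhS => hhhhhhhh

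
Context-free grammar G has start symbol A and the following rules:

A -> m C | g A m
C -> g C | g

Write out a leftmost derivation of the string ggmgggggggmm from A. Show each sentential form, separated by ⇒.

A⇒gAm⇒ggAmm⇒ggmCmm⇒ggmgCmm⇒ggmggCmm⇒ggmgggCmm⇒ggmggggCmm⇒ggmgggggCmm⇒ggmggggggCmm⇒ggmgggggggmm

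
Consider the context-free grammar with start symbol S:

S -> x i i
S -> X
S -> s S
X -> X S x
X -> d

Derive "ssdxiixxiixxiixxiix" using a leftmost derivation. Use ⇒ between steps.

S ⇒ sS ⇒ ssS ⇒ ssX ⇒ ssXSx ⇒ ssXSxSx ⇒ ssXSxSxSx ⇒ ssXSxSxSxSx ⇒ ssdSxSxSxSx ⇒ ssdxiixSxSxSx ⇒ ssdxiixxiixSxSx ⇒ ssdxiixxiixxiixSx ⇒ ssdxiixxiixxiixxiix

S ⇒ sS   [S -> s S]
sS ⇒ ssS   [S -> s S]
ssS ⇒ ssX   [S -> X]
ssX ⇒ ssXSx   [X -> X S x]
ssXSx ⇒ ssXSxSx   [X -> X S x]
ssXSxSx ⇒ ssXSxSxSx   [X -> X S x]
ssXSxSxSx ⇒ ssXSxSxSxSx   [X -> X S x]
ssXSxSxSxSx ⇒ ssdSxSxSxSx   [X -> d]
ssdSxSxSxSx ⇒ ssdxiixSxSxSx   [S -> x i i]
ssdxiixSxSxSx ⇒ ssdxiixxiixSxSx   [S -> x i i]
ssdxiixxiixSxSx ⇒ ssdxiixxiixxiixSx   [S -> x i i]
ssdxiixxiixxiixSx ⇒ ssdxiixxiixxiixxiix   [S -> x i i]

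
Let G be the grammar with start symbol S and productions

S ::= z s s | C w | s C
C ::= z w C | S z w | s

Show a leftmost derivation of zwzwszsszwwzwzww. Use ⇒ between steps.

S ⇒ Cw ⇒ zwCw ⇒ zwzwCw ⇒ zwzwSzww ⇒ zwzwsCzww ⇒ zwzwsSzwzww ⇒ zwzwsCwzwzww ⇒ zwzwsSzwwzwzww ⇒ zwzwszsszwwzwzww

S ⇒ Cw   [S ::= C w]
Cw ⇒ zwCw   [C ::= z w C]
zwCw ⇒ zwzwCw   [C ::= z w C]
zwzwCw ⇒ zwzwSzww   [C ::= S z w]
zwzwSzww ⇒ zwzwsCzww   [S ::= s C]
zwzwsCzww ⇒ zwzwsSzwzww   [C ::= S z w]
zwzwsSzwzww ⇒ zwzwsCwzwzww   [S ::= C w]
zwzwsCwzwzww ⇒ zwzwsSzwwzwzww   [C ::= S z w]
zwzwsSzwwzwzww ⇒ zwzwszsszwwzwzww   [S ::= z s s]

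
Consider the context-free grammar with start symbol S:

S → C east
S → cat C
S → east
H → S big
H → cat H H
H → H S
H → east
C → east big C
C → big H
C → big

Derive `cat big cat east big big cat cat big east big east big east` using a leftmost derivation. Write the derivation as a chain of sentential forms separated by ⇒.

S ⇒ cat C ⇒ cat big H ⇒ cat big H S ⇒ cat big S big S ⇒ cat big cat C big S ⇒ cat big cat east big C big S ⇒ cat big cat east big big H big S ⇒ cat big cat east big big cat H H big S ⇒ cat big cat east big big cat S big H big S ⇒ cat big cat east big big cat cat C big H big S ⇒ cat big cat east big big cat cat big H big H big S ⇒ cat big cat east big big cat cat big east big H big S ⇒ cat big cat east big big cat cat big east big east big S ⇒ cat big cat east big big cat cat big east big east big east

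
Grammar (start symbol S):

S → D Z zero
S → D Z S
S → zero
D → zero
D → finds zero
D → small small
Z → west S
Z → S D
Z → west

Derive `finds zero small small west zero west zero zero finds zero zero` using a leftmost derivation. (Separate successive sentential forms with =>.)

S => D Z S   [S → D Z S]
D Z S => finds zero Z S   [D → finds zero]
finds zero Z S => finds zero S D S   [Z → S D]
finds zero S D S => finds zero D Z zero D S   [S → D Z zero]
finds zero D Z zero D S => finds zero small small Z zero D S   [D → small small]
finds zero small small Z zero D S => finds zero small small west S zero D S   [Z → west S]
finds zero small small west S zero D S => finds zero small small west D Z S zero D S   [S → D Z S]
finds zero small small west D Z S zero D S => finds zero small small west zero Z S zero D S   [D → zero]
finds zero small small west zero Z S zero D S => finds zero small small west zero west S zero D S   [Z → west]
finds zero small small west zero west S zero D S => finds zero small small west zero west zero zero D S   [S → zero]
finds zero small small west zero west zero zero D S => finds zero small small west zero west zero zero finds zero S   [D → finds zero]
finds zero small small west zero west zero zero finds zero S => finds zero small small west zero west zero zero finds zero zero   [S → zero]

S => D Z S => finds zero Z S => finds zero S D S => finds zero D Z zero D S => finds zero small small Z zero D S => finds zero small small west S zero D S => finds zero small small west D Z S zero D S => finds zero small small west zero Z S zero D S => finds zero small small west zero west S zero D S => finds zero small small west zero west zero zero D S => finds zero small small west zero west zero zero finds zero S => finds zero small small west zero west zero zero finds zero zero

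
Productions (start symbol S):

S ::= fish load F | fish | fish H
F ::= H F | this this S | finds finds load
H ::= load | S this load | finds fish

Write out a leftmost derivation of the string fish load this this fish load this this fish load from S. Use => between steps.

S => fish load F => fish load this this S => fish load this this fish load F => fish load this this fish load this this S => fish load this this fish load this this fish H => fish load this this fish load this this fish load

S => fish load F   [S ::= fish load F]
fish load F => fish load this this S   [F ::= this this S]
fish load this this S => fish load this this fish load F   [S ::= fish load F]
fish load this this fish load F => fish load this this fish load this this S   [F ::= this this S]
fish load this this fish load this this S => fish load this this fish load this this fish H   [S ::= fish H]
fish load this this fish load this this fish H => fish load this this fish load this this fish load   [H ::= load]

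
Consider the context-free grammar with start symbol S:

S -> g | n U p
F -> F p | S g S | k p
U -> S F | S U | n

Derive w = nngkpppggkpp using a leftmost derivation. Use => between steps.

S => nUp   [S -> n U p]
nUp => nSUp   [U -> S U]
nSUp => nnUpUp   [S -> n U p]
nnUpUp => nnSFpUp   [U -> S F]
nnSFpUp => nngFpUp   [S -> g]
nngFpUp => nngFppUp   [F -> F p]
nngFppUp => nngkpppUp   [F -> k p]
nngkpppUp => nngkpppSUp   [U -> S U]
nngkpppSUp => nngkpppgUp   [S -> g]
nngkpppgUp => nngkpppgSFp   [U -> S F]
nngkpppgSFp => nngkpppggFp   [S -> g]
nngkpppggFp => nngkpppggkpp   [F -> k p]

S=>nUp=>nSUp=>nnUpUp=>nnSFpUp=>nngFpUp=>nngFppUp=>nngkpppUp=>nngkpppSUp=>nngkpppgUp=>nngkpppgSFp=>nngkpppggFp=>nngkpppggkpp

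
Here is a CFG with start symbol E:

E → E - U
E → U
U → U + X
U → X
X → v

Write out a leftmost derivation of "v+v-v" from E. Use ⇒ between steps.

E⇒E-U⇒U-U⇒U+X-U⇒X+X-U⇒v+X-U⇒v+v-U⇒v+v-X⇒v+v-v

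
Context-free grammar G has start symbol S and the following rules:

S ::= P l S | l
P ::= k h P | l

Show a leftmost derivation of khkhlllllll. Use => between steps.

S => PlS => khPlS => khkhPlS => khkhllS => khkhllPlS => khkhllllS => khkhllllPlS => khkhllllllS => khkhlllllll

S => PlS   [S ::= P l S]
PlS => khPlS   [P ::= k h P]
khPlS => khkhPlS   [P ::= k h P]
khkhPlS => khkhllS   [P ::= l]
khkhllS => khkhllPlS   [S ::= P l S]
khkhllPlS => khkhllllS   [P ::= l]
khkhllllS => khkhllllPlS   [S ::= P l S]
khkhllllPlS => khkhllllllS   [P ::= l]
khkhllllllS => khkhlllllll   [S ::= l]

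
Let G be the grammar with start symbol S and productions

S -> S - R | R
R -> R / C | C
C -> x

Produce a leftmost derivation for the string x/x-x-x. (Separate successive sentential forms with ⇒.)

S ⇒ S-R ⇒ S-R-R ⇒ R-R-R ⇒ R/C-R-R ⇒ C/C-R-R ⇒ x/C-R-R ⇒ x/x-R-R ⇒ x/x-C-R ⇒ x/x-x-R ⇒ x/x-x-C ⇒ x/x-x-x

S ⇒ S-R   [S -> S - R]
S-R ⇒ S-R-R   [S -> S - R]
S-R-R ⇒ R-R-R   [S -> R]
R-R-R ⇒ R/C-R-R   [R -> R / C]
R/C-R-R ⇒ C/C-R-R   [R -> C]
C/C-R-R ⇒ x/C-R-R   [C -> x]
x/C-R-R ⇒ x/x-R-R   [C -> x]
x/x-R-R ⇒ x/x-C-R   [R -> C]
x/x-C-R ⇒ x/x-x-R   [C -> x]
x/x-x-R ⇒ x/x-x-C   [R -> C]
x/x-x-C ⇒ x/x-x-x   [C -> x]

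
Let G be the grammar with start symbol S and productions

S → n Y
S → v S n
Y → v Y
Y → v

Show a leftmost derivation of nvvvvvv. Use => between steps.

S => nY => nvY => nvvY => nvvvY => nvvvvY => nvvvvvY => nvvvvvv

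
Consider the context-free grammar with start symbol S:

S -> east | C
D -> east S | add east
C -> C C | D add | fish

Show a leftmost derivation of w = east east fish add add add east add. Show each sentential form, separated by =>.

S => C => C C => D add C => east S add C => east C add C => east D add add C => east east S add add C => east east C add add C => east east fish add add C => east east fish add add D add => east east fish add add add east add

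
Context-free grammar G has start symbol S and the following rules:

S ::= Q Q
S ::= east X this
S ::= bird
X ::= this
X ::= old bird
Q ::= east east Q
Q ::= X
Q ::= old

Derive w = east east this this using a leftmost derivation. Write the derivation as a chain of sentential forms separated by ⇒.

S ⇒ Q Q   [S ::= Q Q]
Q Q ⇒ east east Q Q   [Q ::= east east Q]
east east Q Q ⇒ east east X Q   [Q ::= X]
east east X Q ⇒ east east this Q   [X ::= this]
east east this Q ⇒ east east this X   [Q ::= X]
east east this X ⇒ east east this this   [X ::= this]

S ⇒ Q Q ⇒ east east Q Q ⇒ east east X Q ⇒ east east this Q ⇒ east east this X ⇒ east east this this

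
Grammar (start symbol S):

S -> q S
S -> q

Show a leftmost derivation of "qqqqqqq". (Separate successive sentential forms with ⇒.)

S ⇒ qS   [S -> q S]
qS ⇒ qqS   [S -> q S]
qqS ⇒ qqqS   [S -> q S]
qqqS ⇒ qqqqS   [S -> q S]
qqqqS ⇒ qqqqqS   [S -> q S]
qqqqqS ⇒ qqqqqqS   [S -> q S]
qqqqqqS ⇒ qqqqqqq   [S -> q]

S ⇒ qS ⇒ qqS ⇒ qqqS ⇒ qqqqS ⇒ qqqqqS ⇒ qqqqqqS ⇒ qqqqqqq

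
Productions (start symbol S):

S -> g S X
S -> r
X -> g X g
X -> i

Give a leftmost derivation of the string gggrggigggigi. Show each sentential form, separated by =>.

S => gSX   [S -> g S X]
gSX => ggSXX   [S -> g S X]
ggSXX => gggSXXX   [S -> g S X]
gggSXXX => gggrXXX   [S -> r]
gggrXXX => gggrgXgXX   [X -> g X g]
gggrgXgXX => gggrggXggXX   [X -> g X g]
gggrggXggXX => gggrggiggXX   [X -> i]
gggrggiggXX => gggrggigggXgX   [X -> g X g]
gggrggigggXgX => gggrggigggigX   [X -> i]
gggrggigggigX => gggrggigggigi   [X -> i]

S => gSX => ggSXX => gggSXXX => gggrXXX => gggrgXgXX => gggrggXggXX => gggrggiggXX => gggrggigggXgX => gggrggigggigX => gggrggigggigi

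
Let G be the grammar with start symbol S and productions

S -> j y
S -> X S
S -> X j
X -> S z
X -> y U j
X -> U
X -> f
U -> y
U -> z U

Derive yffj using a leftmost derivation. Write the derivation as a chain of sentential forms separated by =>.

S => XS => US => yS => yXS => yfS => yfXj => yffj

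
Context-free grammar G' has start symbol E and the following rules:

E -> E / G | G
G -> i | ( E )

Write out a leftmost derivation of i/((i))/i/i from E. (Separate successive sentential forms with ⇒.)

E ⇒ E/G ⇒ E/G/G ⇒ E/G/G/G ⇒ G/G/G/G ⇒ i/G/G/G ⇒ i/(E)/G/G ⇒ i/(G)/G/G ⇒ i/((E))/G/G ⇒ i/((G))/G/G ⇒ i/((i))/G/G ⇒ i/((i))/i/G ⇒ i/((i))/i/i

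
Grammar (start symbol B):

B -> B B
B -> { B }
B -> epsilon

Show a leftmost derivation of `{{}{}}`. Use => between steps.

B => {B} => {BB} => {{B}B} => {{}B} => {{}{B}} => {{}{}}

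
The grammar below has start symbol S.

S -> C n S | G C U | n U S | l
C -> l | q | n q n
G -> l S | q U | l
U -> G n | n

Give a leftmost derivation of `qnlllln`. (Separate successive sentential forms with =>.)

S => CnS   [S -> C n S]
CnS => qnS   [C -> q]
qnS => qnGCU   [S -> G C U]
qnGCU => qnlCU   [G -> l]
qnlCU => qnllU   [C -> l]
qnllU => qnllGn   [U -> G n]
qnllGn => qnlllSn   [G -> l S]
qnlllSn => qnlllln   [S -> l]

S => CnS => qnS => qnGCU => qnlCU => qnllU => qnllGn => qnlllSn => qnlllln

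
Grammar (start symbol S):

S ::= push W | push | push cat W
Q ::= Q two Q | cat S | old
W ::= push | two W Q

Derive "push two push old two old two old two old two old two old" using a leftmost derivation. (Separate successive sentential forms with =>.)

S => push W   [S ::= push W]
push W => push two W Q   [W ::= two W Q]
push two W Q => push two push Q   [W ::= push]
push two push Q => push two push Q two Q   [Q ::= Q two Q]
push two push Q two Q => push two push Q two Q two Q   [Q ::= Q two Q]
push two push Q two Q two Q => push two push Q two Q two Q two Q   [Q ::= Q two Q]
push two push Q two Q two Q two Q => push two push Q two Q two Q two Q two Q   [Q ::= Q two Q]
push two push Q two Q two Q two Q two Q => push two push Q two Q two Q two Q two Q two Q   [Q ::= Q two Q]
push two push Q two Q two Q two Q two Q two Q => push two push old two Q two Q two Q two Q two Q   [Q ::= old]
push two push old two Q two Q two Q two Q two Q => push two push old two old two Q two Q two Q two Q   [Q ::= old]
push two push old two old two Q two Q two Q two Q => push two push old two old two old two Q two Q two Q   [Q ::= old]
push two push old two old two old two Q two Q two Q => push two push old two old two old two old two Q two Q   [Q ::= old]
push two push old two old two old two old two Q two Q => push two push old two old two old two old two old two Q   [Q ::= old]
push two push old two old two old two old two old two Q => push two push old two old two old two old two old two old   [Q ::= old]

S => push W => push two W Q => push two push Q => push two push Q two Q => push two push Q two Q two Q => push two push Q two Q two Q two Q => push two push Q two Q two Q two Q two Q => push two push Q two Q two Q two Q two Q two Q => push two push old two Q two Q two Q two Q two Q => push two push old two old two Q two Q two Q two Q => push two push old two old two old two Q two Q two Q => push two push old two old two old two old two Q two Q => push two push old two old two old two old two old two Q => push two push old two old two old two old two old two old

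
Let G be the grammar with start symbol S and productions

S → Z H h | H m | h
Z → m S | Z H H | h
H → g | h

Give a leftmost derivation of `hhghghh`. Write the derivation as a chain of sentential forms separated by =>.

S=>ZHh=>ZHHHh=>ZHHHHHh=>hHHHHHh=>hhHHHHh=>hhgHHHh=>hhghHHh=>hhghgHh=>hhghghh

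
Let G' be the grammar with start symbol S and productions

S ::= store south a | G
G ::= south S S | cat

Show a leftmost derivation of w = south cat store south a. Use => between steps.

S => G => south S S => south G S => south cat S => south cat store south a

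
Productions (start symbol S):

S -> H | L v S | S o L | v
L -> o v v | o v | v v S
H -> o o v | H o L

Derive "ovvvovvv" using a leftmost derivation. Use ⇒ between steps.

S ⇒ LvS ⇒ ovvvS ⇒ ovvvLvS ⇒ ovvvovvS ⇒ ovvvovvv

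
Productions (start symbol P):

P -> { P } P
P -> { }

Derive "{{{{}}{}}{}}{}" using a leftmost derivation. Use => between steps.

P => {P}P => {{P}P}P => {{{P}P}P}P => {{{{}}P}P}P => {{{{}}{}}P}P => {{{{}}{}}{}}P => {{{{}}{}}{}}{}

P => {P}P   [P -> { P } P]
{P}P => {{P}P}P   [P -> { P } P]
{{P}P}P => {{{P}P}P}P   [P -> { P } P]
{{{P}P}P}P => {{{{}}P}P}P   [P -> { }]
{{{{}}P}P}P => {{{{}}{}}P}P   [P -> { }]
{{{{}}{}}P}P => {{{{}}{}}{}}P   [P -> { }]
{{{{}}{}}{}}P => {{{{}}{}}{}}{}   [P -> { }]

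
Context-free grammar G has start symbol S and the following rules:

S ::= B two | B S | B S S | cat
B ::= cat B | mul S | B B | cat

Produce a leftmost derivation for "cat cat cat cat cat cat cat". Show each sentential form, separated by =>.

S => B S S => cat S S => cat B S S S => cat B B S S S => cat cat B B S S S => cat cat cat B S S S => cat cat cat cat S S S => cat cat cat cat cat S S => cat cat cat cat cat cat S => cat cat cat cat cat cat cat

S => B S S   [S ::= B S S]
B S S => cat S S   [B ::= cat]
cat S S => cat B S S S   [S ::= B S S]
cat B S S S => cat B B S S S   [B ::= B B]
cat B B S S S => cat cat B B S S S   [B ::= cat B]
cat cat B B S S S => cat cat cat B S S S   [B ::= cat]
cat cat cat B S S S => cat cat cat cat S S S   [B ::= cat]
cat cat cat cat S S S => cat cat cat cat cat S S   [S ::= cat]
cat cat cat cat cat S S => cat cat cat cat cat cat S   [S ::= cat]
cat cat cat cat cat cat S => cat cat cat cat cat cat cat   [S ::= cat]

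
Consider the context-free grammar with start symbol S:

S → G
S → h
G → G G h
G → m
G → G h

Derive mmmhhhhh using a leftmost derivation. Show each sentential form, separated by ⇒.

S⇒G⇒Gh⇒Ghh⇒Ghhh⇒GGhhhh⇒mGhhhh⇒mGGhhhhh⇒mmGhhhhh⇒mmmhhhhh

S ⇒ G   [S → G]
G ⇒ Gh   [G → G h]
Gh ⇒ Ghh   [G → G h]
Ghh ⇒ Ghhh   [G → G h]
Ghhh ⇒ GGhhhh   [G → G G h]
GGhhhh ⇒ mGhhhh   [G → m]
mGhhhh ⇒ mGGhhhhh   [G → G G h]
mGGhhhhh ⇒ mmGhhhhh   [G → m]
mmGhhhhh ⇒ mmmhhhhh   [G → m]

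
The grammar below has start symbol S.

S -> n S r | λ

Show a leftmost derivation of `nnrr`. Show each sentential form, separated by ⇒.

S ⇒ nSr ⇒ nnSrr ⇒ nnrr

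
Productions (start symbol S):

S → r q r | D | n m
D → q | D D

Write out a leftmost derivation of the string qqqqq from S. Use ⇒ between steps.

S ⇒ D   [S → D]
D ⇒ DD   [D → D D]
DD ⇒ DDD   [D → D D]
DDD ⇒ qDD   [D → q]
qDD ⇒ qDDD   [D → D D]
qDDD ⇒ qDDDD   [D → D D]
qDDDD ⇒ qqDDD   [D → q]
qqDDD ⇒ qqqDD   [D → q]
qqqDD ⇒ qqqqD   [D → q]
qqqqD ⇒ qqqqq   [D → q]

S ⇒ D ⇒ DD ⇒ DDD ⇒ qDD ⇒ qDDD ⇒ qDDDD ⇒ qqDDD ⇒ qqqDD ⇒ qqqqD ⇒ qqqqq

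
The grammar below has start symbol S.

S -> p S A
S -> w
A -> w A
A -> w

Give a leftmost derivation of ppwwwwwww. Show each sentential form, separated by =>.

S => pSA => ppSAA => ppwAA => ppwwAA => ppwwwA => ppwwwwA => ppwwwwwA => ppwwwwwwA => ppwwwwwww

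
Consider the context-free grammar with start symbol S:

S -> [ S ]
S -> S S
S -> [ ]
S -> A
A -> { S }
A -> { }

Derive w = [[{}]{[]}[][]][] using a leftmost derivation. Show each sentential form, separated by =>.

S=>SS=>[S]S=>[SS]S=>[SSS]S=>[[S]SS]S=>[[A]SS]S=>[[{}]SS]S=>[[{}]SSS]S=>[[{}]ASS]S=>[[{}]{S}SS]S=>[[{}]{[]}SS]S=>[[{}]{[]}[]S]S=>[[{}]{[]}[][]]S=>[[{}]{[]}[][]][]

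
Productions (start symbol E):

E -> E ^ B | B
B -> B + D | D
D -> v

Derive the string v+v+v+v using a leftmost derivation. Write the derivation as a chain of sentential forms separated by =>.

E => B => B+D => B+D+D => B+D+D+D => D+D+D+D => v+D+D+D => v+v+D+D => v+v+v+D => v+v+v+v

E => B   [E -> B]
B => B+D   [B -> B + D]
B+D => B+D+D   [B -> B + D]
B+D+D => B+D+D+D   [B -> B + D]
B+D+D+D => D+D+D+D   [B -> D]
D+D+D+D => v+D+D+D   [D -> v]
v+D+D+D => v+v+D+D   [D -> v]
v+v+D+D => v+v+v+D   [D -> v]
v+v+v+D => v+v+v+v   [D -> v]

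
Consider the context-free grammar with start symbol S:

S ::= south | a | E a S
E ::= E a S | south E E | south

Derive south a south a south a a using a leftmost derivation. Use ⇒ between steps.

S ⇒ E a S   [S ::= E a S]
E a S ⇒ south a S   [E ::= south]
south a S ⇒ south a E a S   [S ::= E a S]
south a E a S ⇒ south a south a S   [E ::= south]
south a south a S ⇒ south a south a E a S   [S ::= E a S]
south a south a E a S ⇒ south a south a south a S   [E ::= south]
south a south a south a S ⇒ south a south a south a a   [S ::= a]

S ⇒ E a S ⇒ south a S ⇒ south a E a S ⇒ south a south a S ⇒ south a south a E a S ⇒ south a south a south a S ⇒ south a south a south a a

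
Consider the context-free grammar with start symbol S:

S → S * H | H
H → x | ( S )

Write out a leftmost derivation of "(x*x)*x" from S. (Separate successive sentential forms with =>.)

S=>S*H=>H*H=>(S)*H=>(S*H)*H=>(H*H)*H=>(x*H)*H=>(x*x)*H=>(x*x)*x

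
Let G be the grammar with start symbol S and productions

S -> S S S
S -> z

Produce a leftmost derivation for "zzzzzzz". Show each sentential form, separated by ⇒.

S ⇒ SSS   [S -> S S S]
SSS ⇒ zSS   [S -> z]
zSS ⇒ zSSSS   [S -> S S S]
zSSSS ⇒ zSSSSSS   [S -> S S S]
zSSSSSS ⇒ zzSSSSS   [S -> z]
zzSSSSS ⇒ zzzSSSS   [S -> z]
zzzSSSS ⇒ zzzzSSS   [S -> z]
zzzzSSS ⇒ zzzzzSS   [S -> z]
zzzzzSS ⇒ zzzzzzS   [S -> z]
zzzzzzS ⇒ zzzzzzz   [S -> z]

S ⇒ SSS ⇒ zSS ⇒ zSSSS ⇒ zSSSSSS ⇒ zzSSSSS ⇒ zzzSSSS ⇒ zzzzSSS ⇒ zzzzzSS ⇒ zzzzzzS ⇒ zzzzzzz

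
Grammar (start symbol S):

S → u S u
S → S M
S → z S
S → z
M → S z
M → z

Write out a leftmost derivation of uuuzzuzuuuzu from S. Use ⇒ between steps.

S ⇒ uSu   [S → u S u]
uSu ⇒ uSMu   [S → S M]
uSMu ⇒ uuSuMu   [S → u S u]
uuSuMu ⇒ uuuSuuMu   [S → u S u]
uuuSuuMu ⇒ uuuzSuuMu   [S → z S]
uuuzSuuMu ⇒ uuuzzSuuMu   [S → z S]
uuuzzSuuMu ⇒ uuuzzuSuuuMu   [S → u S u]
uuuzzuSuuuMu ⇒ uuuzzuzuuuMu   [S → z]
uuuzzuzuuuMu ⇒ uuuzzuzuuuzu   [M → z]

S⇒uSu⇒uSMu⇒uuSuMu⇒uuuSuuMu⇒uuuzSuuMu⇒uuuzzSuuMu⇒uuuzzuSuuuMu⇒uuuzzuzuuuMu⇒uuuzzuzuuuzu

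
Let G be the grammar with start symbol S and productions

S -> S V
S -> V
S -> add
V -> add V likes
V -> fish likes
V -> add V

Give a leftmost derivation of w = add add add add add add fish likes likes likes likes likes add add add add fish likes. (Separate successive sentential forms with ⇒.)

S ⇒ S V ⇒ V V ⇒ add V V ⇒ add add V likes V ⇒ add add add V likes likes V ⇒ add add add add V likes likes V ⇒ add add add add add V likes likes likes V ⇒ add add add add add add V likes likes likes likes V ⇒ add add add add add add fish likes likes likes likes likes V ⇒ add add add add add add fish likes likes likes likes likes add V ⇒ add add add add add add fish likes likes likes likes likes add add V ⇒ add add add add add add fish likes likes likes likes likes add add add V ⇒ add add add add add add fish likes likes likes likes likes add add add add V ⇒ add add add add add add fish likes likes likes likes likes add add add add fish likes

S ⇒ S V   [S -> S V]
S V ⇒ V V   [S -> V]
V V ⇒ add V V   [V -> add V]
add V V ⇒ add add V likes V   [V -> add V likes]
add add V likes V ⇒ add add add V likes likes V   [V -> add V likes]
add add add V likes likes V ⇒ add add add add V likes likes V   [V -> add V]
add add add add V likes likes V ⇒ add add add add add V likes likes likes V   [V -> add V likes]
add add add add add V likes likes likes V ⇒ add add add add add add V likes likes likes likes V   [V -> add V likes]
add add add add add add V likes likes likes likes V ⇒ add add add add add add fish likes likes likes likes likes V   [V -> fish likes]
add add add add add add fish likes likes likes likes likes V ⇒ add add add add add add fish likes likes likes likes likes add V   [V -> add V]
add add add add add add fish likes likes likes likes likes add V ⇒ add add add add add add fish likes likes likes likes likes add add V   [V -> add V]
add add add add add add fish likes likes likes likes likes add add V ⇒ add add add add add add fish likes likes likes likes likes add add add V   [V -> add V]
add add add add add add fish likes likes likes likes likes add add add V ⇒ add add add add add add fish likes likes likes likes likes add add add add V   [V -> add V]
add add add add add add fish likes likes likes likes likes add add add add V ⇒ add add add add add add fish likes likes likes likes likes add add add add fish likes   [V -> fish likes]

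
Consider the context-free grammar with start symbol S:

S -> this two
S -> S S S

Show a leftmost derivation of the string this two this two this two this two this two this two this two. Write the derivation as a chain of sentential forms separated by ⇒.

S ⇒ S S S ⇒ S S S S S ⇒ S S S S S S S ⇒ this two S S S S S S ⇒ this two this two S S S S S ⇒ this two this two this two S S S S ⇒ this two this two this two this two S S S ⇒ this two this two this two this two this two S S ⇒ this two this two this two this two this two this two S ⇒ this two this two this two this two this two this two this two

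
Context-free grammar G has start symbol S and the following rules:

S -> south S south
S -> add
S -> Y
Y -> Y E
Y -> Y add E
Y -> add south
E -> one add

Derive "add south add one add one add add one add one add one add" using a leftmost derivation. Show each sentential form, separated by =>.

S => Y => Y E => Y E E => Y add E E E => Y E add E E E => Y add E E add E E E => add south add E E add E E E => add south add one add E add E E E => add south add one add one add add E E E => add south add one add one add add one add E E => add south add one add one add add one add one add E => add south add one add one add add one add one add one add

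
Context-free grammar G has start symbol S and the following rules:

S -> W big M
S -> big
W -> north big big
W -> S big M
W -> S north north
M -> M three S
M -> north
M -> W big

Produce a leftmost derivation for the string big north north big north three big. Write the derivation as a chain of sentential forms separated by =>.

S => W big M   [S -> W big M]
W big M => S north north big M   [W -> S north north]
S north north big M => big north north big M   [S -> big]
big north north big M => big north north big M three S   [M -> M three S]
big north north big M three S => big north north big north three S   [M -> north]
big north north big north three S => big north north big north three big   [S -> big]

S => W big M => S north north big M => big north north big M => big north north big M three S => big north north big north three S => big north north big north three big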